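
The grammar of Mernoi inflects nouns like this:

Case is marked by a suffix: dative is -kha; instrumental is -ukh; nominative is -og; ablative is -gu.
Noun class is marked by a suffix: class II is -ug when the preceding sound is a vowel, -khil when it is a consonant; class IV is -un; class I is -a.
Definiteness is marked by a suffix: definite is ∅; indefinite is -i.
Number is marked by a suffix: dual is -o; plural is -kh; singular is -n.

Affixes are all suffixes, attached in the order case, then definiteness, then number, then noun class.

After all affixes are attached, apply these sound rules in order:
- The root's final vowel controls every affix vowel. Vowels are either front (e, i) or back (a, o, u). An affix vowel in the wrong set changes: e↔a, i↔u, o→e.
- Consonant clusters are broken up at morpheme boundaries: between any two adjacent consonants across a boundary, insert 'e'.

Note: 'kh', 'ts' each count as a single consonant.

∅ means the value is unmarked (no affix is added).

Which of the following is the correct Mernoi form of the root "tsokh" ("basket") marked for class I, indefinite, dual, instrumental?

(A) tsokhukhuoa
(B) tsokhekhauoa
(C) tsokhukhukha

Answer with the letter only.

A

Attach case instrumental -ukh → tsokhukh.
Attach definiteness indefinite -i → tsokhukhi.
Attach number dual -o → tsokhukhio.
Attach noun class class I -a → tsokhukhioa.
Apply vowel harmony: tsokhukhioa → tsokhukhuoa.
Epenthesis: no change.
So the correct form is tsokhukhuoa, option (A).
(B) tsokhekhauoa is wrong: it uses dative instead of instrumental for case.
(C) tsokhukhukha is wrong: it uses plural instead of dual for number.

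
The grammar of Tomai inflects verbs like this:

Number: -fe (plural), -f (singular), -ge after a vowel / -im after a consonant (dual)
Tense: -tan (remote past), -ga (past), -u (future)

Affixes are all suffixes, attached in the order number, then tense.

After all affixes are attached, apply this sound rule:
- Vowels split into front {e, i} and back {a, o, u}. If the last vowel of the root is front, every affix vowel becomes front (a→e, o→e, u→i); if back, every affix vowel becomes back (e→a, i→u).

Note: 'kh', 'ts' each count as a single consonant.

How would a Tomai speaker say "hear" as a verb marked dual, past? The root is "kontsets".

kontsetsimge

Attach number dual -im (after consonant 'ts') → kontsetsim.
Attach tense past -ga → kontsetsimga.
Apply vowel harmony: kontsetsimga → kontsetsimge.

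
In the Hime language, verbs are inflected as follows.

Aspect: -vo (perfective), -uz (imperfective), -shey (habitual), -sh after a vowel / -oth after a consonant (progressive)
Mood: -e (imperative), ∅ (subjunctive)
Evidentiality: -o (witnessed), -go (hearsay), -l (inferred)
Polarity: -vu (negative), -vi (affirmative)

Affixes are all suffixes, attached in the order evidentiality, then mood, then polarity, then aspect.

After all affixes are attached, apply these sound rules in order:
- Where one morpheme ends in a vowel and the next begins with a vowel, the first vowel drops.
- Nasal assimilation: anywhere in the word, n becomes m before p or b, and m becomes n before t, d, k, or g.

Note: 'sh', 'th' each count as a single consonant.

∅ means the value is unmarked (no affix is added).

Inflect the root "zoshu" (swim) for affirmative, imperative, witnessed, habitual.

Attach evidentiality witnessed -o → zoshuo.
Attach mood imperative -e → zoshuoe.
Attach polarity affirmative -vi → zoshuoevi.
Attach aspect habitual -shey → zoshuoevishey.
Apply vowel deletion: zoshuoevishey → zoshevishey.
Nasal assimilation: no change.

zoshevishey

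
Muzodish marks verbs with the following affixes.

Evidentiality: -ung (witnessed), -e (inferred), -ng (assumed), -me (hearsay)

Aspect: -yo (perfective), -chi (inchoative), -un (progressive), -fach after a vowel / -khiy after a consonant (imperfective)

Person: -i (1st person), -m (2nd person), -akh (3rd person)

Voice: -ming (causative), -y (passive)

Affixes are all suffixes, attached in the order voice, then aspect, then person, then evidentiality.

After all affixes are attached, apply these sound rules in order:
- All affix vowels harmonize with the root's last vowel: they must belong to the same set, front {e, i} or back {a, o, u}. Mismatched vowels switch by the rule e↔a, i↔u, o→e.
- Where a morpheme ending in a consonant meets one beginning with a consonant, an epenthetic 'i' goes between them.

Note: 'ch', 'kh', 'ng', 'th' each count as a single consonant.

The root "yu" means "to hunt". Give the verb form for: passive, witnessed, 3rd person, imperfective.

Attach voice passive -y → yuy.
Attach aspect imperfective -khiy (after consonant 'y') → yuykhiy.
Attach person 3rd person -akh → yuykhiyakh.
Attach evidentiality witnessed -ung → yuykhiyakhung.
Apply vowel harmony: yuykhiyakhung → yuykhuyakhung.
Apply epenthesis: yuykhuyakhung → yuyikhuyakhung.

yuyikhuyakhung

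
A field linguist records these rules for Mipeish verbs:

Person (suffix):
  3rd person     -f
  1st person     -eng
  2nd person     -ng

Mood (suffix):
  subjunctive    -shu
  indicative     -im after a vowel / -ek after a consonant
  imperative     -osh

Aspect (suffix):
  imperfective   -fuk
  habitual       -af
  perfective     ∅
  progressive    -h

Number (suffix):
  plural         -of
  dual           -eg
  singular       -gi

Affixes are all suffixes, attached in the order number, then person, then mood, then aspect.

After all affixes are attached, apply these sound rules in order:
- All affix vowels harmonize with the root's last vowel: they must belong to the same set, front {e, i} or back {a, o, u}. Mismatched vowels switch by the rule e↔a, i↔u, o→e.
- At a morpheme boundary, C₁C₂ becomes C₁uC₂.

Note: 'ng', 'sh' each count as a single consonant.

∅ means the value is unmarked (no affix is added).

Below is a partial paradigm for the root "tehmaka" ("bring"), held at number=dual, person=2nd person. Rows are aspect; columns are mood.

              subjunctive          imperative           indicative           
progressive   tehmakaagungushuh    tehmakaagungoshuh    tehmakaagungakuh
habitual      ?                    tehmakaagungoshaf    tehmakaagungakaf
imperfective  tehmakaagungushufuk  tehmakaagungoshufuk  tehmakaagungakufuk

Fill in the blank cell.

tehmakaagungushuaf

Attach number dual -eg → tehmakaeg.
Attach person 2nd person -ng → tehmakaegng.
Attach mood subjunctive -shu → tehmakaegngshu.
Attach aspect habitual -af → tehmakaegngshuaf.
Apply vowel harmony: tehmakaegngshuaf → tehmakaagngshuaf.
Apply epenthesis: tehmakaagngshuaf → tehmakaagungushuaf.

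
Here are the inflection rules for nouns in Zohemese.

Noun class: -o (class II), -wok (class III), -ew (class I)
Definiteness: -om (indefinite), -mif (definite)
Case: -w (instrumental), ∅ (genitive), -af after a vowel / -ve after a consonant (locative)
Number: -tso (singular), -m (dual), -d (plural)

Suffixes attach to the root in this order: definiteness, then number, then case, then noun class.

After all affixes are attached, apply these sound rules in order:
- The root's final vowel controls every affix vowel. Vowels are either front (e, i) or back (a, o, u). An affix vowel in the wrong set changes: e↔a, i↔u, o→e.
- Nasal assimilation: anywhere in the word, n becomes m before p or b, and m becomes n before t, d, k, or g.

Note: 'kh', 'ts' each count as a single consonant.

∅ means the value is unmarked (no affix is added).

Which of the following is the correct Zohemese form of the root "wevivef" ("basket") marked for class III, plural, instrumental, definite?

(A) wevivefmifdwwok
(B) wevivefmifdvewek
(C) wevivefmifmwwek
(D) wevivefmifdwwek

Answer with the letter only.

Attach definiteness definite -mif → wevivefmif.
Attach number plural -d → wevivefmifd.
Attach case instrumental -w → wevivefmifdw.
Attach noun class class III -wok → wevivefmifdwwok.
Apply vowel harmony: wevivefmifdwwok → wevivefmifdwwek.
Nasal assimilation: no change.
So the correct form is wevivefmifdwwek, option (D).
(C) wevivefmifmwwek is wrong: it uses dual instead of plural for number.
(B) wevivefmifdvewek is wrong: it uses locative instead of instrumental for case.
(A) wevivefmifdwwok is wrong: it fails to apply the sound rule(s).

D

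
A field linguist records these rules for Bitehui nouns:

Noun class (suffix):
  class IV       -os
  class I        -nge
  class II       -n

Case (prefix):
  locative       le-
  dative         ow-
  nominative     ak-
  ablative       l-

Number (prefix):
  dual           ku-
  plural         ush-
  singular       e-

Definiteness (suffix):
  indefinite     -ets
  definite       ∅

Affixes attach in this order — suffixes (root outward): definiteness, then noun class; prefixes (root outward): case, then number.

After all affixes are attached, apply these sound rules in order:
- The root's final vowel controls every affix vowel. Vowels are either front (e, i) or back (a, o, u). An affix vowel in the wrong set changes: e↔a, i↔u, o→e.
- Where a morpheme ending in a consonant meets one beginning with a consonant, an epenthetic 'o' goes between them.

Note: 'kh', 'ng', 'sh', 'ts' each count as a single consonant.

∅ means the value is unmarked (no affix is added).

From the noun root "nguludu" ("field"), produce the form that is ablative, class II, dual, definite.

kulonguludun

definiteness = definite: zero marking, form stays nguludu.
Attach noun class class II -n → nguludun.
Attach case ablative l- → lnguludun.
Attach number dual ku- → kulnguludun.
Vowel harmony: no change.
Apply epenthesis: kulnguludun → kulonguludun.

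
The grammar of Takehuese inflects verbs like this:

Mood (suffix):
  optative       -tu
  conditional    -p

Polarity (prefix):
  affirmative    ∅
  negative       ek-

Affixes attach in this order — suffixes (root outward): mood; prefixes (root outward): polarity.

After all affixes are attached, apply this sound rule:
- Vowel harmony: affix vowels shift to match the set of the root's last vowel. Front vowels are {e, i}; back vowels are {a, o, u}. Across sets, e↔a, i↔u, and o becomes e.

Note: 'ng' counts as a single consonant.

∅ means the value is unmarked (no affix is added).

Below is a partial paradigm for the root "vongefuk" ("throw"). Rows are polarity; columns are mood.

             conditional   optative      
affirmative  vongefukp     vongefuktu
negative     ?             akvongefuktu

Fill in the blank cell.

Attach polarity negative ek- → ekvongefuk.
Attach mood conditional -p → ekvongefukp.
Apply vowel harmony: ekvongefukp → akvongefukp.

akvongefukp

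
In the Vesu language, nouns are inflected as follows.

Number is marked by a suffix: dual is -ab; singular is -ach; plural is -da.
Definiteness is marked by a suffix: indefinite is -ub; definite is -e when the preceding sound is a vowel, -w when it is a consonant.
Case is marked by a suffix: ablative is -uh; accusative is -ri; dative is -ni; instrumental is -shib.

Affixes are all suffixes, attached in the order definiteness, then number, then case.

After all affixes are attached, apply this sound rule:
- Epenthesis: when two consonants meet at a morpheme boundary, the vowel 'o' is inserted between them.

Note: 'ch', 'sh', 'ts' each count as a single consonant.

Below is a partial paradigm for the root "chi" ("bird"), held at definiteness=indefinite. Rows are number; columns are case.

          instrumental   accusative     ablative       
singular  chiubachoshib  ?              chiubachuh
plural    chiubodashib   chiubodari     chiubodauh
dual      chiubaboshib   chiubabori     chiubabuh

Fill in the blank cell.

Attach definiteness indefinite -ub → chiub.
Attach number singular -ach → chiubach.
Attach case accusative -ri → chiubachri.
Apply epenthesis: chiubachri → chiubachori.

chiubachori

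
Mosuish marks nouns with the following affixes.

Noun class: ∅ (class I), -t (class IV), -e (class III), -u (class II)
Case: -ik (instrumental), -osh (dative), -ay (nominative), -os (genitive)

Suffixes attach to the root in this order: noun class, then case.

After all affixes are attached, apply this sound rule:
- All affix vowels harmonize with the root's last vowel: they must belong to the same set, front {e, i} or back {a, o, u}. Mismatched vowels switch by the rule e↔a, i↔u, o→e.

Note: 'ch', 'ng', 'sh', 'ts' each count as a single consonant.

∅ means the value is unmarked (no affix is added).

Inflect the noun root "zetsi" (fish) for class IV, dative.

Attach noun class class IV -t → zetsit.
Attach case dative -osh → zetsitosh.
Apply vowel harmony: zetsitosh → zetsitesh.

zetsitesh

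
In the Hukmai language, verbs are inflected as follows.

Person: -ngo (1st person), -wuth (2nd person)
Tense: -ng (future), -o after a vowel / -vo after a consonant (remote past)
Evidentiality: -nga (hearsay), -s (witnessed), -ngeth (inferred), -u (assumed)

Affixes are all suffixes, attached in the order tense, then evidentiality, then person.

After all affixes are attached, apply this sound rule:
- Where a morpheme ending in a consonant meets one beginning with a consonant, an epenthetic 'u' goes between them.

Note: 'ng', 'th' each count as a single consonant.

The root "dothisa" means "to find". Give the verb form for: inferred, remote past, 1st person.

dothisaongethungo

Attach tense remote past -o (after vowel 'a') → dothisao.
Attach evidentiality inferred -ngeth → dothisaongeth.
Attach person 1st person -ngo → dothisaongethngo.
Apply epenthesis: dothisaongethngo → dothisaongethungo.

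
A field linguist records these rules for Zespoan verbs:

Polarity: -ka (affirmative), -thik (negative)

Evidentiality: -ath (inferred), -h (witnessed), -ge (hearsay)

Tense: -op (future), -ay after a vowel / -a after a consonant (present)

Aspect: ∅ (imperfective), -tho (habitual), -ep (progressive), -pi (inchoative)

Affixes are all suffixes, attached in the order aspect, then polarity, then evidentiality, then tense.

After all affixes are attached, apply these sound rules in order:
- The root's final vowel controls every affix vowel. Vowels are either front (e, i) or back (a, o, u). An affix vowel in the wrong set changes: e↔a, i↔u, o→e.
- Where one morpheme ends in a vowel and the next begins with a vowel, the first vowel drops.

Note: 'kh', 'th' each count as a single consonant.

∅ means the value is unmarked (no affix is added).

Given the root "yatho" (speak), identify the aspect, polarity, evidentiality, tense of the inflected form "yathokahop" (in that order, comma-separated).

imperfective, affirmative, witnessed, future

Segment: yatho-ka-h-op.
aspect: ∅ → imperfective.
polarity: -ka → affirmative.
evidentiality: -h → witnessed.
tense: -op → future.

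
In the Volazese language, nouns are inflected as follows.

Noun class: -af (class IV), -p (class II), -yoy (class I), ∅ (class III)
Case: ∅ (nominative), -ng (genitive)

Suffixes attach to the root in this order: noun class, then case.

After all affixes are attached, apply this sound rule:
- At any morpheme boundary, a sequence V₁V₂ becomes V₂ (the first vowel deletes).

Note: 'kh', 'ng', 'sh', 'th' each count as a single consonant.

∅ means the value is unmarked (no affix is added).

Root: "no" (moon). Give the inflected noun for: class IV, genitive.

Attach noun class class IV -af → noaf.
Attach case genitive -ng → noafng.
Apply vowel deletion: noafng → nafng.

nafng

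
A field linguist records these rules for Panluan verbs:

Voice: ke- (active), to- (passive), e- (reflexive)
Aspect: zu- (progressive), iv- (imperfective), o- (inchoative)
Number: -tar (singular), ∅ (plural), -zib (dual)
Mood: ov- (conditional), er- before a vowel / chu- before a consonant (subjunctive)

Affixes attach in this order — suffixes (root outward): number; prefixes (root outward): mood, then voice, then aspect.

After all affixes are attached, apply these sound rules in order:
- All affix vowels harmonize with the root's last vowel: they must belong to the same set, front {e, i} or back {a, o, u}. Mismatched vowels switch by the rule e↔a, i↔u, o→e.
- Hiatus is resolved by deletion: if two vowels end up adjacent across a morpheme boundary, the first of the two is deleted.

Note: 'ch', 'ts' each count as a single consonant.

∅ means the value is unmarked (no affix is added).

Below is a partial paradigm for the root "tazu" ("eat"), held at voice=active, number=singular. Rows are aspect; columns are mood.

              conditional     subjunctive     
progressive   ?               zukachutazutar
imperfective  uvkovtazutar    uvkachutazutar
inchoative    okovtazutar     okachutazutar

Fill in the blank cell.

zukovtazutar

Attach mood conditional ov- → ovtazu.
Attach voice active ke- → keovtazu.
Attach aspect progressive zu- → zukeovtazu.
Attach number singular -tar → zukeovtazutar.
Apply vowel harmony: zukeovtazutar → zukaovtazutar.
Apply vowel deletion: zukaovtazutar → zukovtazutar.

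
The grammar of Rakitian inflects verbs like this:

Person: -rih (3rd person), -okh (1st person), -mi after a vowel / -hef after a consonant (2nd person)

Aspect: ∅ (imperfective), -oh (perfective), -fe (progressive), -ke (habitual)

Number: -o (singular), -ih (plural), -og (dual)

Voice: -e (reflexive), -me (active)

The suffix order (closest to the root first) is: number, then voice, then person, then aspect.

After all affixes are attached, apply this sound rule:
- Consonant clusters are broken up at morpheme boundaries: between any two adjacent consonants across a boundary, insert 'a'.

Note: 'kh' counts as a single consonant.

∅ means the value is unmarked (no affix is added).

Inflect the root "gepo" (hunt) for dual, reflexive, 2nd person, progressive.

gepoogemife

Attach number dual -og → gepoog.
Attach voice reflexive -e → gepooge.
Attach person 2nd person -mi (after vowel 'e') → gepoogemi.
Attach aspect progressive -fe → gepoogemife.
Epenthesis: no change.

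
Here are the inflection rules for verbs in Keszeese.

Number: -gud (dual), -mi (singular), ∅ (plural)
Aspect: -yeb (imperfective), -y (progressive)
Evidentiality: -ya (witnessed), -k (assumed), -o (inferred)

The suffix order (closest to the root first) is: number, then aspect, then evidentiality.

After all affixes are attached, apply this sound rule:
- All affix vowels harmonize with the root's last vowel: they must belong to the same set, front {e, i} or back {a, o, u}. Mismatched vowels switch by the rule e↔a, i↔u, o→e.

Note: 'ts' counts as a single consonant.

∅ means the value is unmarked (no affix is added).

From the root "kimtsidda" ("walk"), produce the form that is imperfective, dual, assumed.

Attach number dual -gud → kimtsiddagud.
Attach aspect imperfective -yeb → kimtsiddagudyeb.
Attach evidentiality assumed -k → kimtsiddagudyebk.
Apply vowel harmony: kimtsiddagudyebk → kimtsiddagudyabk.

kimtsiddagudyabk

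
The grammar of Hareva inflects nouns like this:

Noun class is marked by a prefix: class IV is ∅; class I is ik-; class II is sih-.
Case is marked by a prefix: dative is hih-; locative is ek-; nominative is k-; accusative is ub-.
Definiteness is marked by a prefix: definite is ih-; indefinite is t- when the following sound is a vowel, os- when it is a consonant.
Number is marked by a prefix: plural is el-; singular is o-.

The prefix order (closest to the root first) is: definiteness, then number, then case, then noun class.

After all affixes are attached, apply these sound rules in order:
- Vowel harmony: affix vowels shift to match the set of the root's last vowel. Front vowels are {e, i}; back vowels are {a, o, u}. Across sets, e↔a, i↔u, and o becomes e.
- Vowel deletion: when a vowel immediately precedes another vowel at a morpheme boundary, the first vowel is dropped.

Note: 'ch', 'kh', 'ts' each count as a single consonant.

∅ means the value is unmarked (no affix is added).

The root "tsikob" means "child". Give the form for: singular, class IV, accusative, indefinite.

Attach definiteness indefinite os- (before consonant 'ts') → ostsikob.
Attach number singular o- → oostsikob.
Attach case accusative ub- → uboostsikob.
noun class = class IV: zero marking, form stays uboostsikob.
Vowel harmony: no change.
Apply vowel deletion: uboostsikob → ubostsikob.

ubostsikob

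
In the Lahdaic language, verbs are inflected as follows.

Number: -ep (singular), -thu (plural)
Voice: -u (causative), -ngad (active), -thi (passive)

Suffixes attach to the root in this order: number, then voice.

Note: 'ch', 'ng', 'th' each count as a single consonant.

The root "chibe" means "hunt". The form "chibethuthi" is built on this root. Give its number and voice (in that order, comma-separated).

Segment: chibe-thu-thi.
number: -thu → plural.
voice: -thi → passive.

plural, passive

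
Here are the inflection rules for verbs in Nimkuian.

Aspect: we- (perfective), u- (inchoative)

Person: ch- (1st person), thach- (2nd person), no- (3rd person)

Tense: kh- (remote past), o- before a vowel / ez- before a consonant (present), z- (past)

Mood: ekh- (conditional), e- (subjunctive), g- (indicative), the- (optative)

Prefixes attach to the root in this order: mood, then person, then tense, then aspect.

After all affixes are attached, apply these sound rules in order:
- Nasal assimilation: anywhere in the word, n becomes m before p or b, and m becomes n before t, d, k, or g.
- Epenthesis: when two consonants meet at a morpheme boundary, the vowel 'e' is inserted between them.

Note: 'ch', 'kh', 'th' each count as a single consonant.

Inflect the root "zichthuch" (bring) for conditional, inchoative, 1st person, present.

Attach mood conditional ekh- → ekhzichthuch.
Attach person 1st person ch- → chekhzichthuch.
Attach tense present ez- (before consonant 'ch') → ezchekhzichthuch.
Attach aspect inchoative u- → uezchekhzichthuch.
Nasal assimilation: no change.
Apply epenthesis: uezchekhzichthuch → uezechekhezichthuch.

uezechekhezichthuch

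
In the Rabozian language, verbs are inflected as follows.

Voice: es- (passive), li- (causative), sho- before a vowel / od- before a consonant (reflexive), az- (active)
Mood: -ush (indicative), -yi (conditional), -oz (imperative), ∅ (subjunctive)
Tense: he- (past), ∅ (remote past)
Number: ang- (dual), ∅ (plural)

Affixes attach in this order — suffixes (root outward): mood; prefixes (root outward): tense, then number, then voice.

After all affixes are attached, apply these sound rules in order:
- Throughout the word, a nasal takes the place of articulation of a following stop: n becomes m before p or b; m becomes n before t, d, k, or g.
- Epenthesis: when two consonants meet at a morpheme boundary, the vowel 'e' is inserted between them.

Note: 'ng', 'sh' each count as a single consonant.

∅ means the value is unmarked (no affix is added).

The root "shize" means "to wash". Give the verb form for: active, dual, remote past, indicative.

azangeshizeush

tense = remote past: zero marking, form stays shize.
Attach number dual ang- → angshize.
Attach voice active az- → azangshize.
Attach mood indicative -ush → azangshizeush.
Nasal assimilation: no change.
Apply epenthesis: azangshizeush → azangeshizeush.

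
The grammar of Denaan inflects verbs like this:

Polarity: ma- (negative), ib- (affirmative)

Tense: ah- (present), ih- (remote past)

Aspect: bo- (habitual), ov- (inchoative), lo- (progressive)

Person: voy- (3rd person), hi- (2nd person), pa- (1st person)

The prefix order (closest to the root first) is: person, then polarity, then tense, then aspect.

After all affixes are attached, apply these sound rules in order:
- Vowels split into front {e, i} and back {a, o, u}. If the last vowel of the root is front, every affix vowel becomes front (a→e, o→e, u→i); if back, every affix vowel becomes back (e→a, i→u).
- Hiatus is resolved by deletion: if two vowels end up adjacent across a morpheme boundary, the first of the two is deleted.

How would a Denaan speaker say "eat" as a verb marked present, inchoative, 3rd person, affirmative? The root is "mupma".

Attach person 3rd person voy- → voymupma.
Attach polarity affirmative ib- → ibvoymupma.
Attach tense present ah- → ahibvoymupma.
Attach aspect inchoative ov- → ovahibvoymupma.
Apply vowel harmony: ovahibvoymupma → ovahubvoymupma.
Vowel deletion: no change.

ovahubvoymupma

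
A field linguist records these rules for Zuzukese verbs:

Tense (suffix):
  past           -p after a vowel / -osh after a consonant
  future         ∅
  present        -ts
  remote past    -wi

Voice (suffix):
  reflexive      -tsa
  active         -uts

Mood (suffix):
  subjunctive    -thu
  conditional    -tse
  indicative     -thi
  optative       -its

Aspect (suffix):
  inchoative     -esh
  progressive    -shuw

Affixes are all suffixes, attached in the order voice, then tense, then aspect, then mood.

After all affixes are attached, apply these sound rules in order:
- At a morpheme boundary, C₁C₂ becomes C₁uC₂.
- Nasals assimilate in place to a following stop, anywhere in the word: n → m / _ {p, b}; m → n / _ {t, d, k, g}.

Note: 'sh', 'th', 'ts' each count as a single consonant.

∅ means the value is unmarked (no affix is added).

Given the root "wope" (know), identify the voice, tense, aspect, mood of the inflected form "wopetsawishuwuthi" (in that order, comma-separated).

reflexive, remote past, progressive, indicative

Segment: wope-tsa-wi-shuw-thi.
voice: -tsa → reflexive.
tense: -wi → remote past.
aspect: -shuw → progressive.
mood: -thi → indicative.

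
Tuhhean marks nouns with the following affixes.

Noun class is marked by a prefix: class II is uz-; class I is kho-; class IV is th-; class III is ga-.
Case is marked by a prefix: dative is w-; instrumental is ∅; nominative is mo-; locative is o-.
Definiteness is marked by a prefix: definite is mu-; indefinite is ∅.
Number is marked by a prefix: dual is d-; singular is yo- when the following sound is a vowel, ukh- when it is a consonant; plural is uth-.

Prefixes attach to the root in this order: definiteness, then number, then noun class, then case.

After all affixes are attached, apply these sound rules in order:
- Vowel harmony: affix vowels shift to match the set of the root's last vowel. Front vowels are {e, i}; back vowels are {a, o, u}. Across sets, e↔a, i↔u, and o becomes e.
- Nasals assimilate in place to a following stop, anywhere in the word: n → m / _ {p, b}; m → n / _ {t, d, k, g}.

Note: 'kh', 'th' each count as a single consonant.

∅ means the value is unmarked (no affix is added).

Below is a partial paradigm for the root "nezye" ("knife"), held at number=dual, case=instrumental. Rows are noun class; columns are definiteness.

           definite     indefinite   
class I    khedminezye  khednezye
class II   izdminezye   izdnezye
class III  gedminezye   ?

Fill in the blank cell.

definiteness = indefinite: zero marking, form stays nezye.
Attach number dual d- → dnezye.
Attach noun class class III ga- → gadnezye.
case = instrumental: zero marking, form stays gadnezye.
Apply vowel harmony: gadnezye → gednezye.
Nasal assimilation: no change.

gednezye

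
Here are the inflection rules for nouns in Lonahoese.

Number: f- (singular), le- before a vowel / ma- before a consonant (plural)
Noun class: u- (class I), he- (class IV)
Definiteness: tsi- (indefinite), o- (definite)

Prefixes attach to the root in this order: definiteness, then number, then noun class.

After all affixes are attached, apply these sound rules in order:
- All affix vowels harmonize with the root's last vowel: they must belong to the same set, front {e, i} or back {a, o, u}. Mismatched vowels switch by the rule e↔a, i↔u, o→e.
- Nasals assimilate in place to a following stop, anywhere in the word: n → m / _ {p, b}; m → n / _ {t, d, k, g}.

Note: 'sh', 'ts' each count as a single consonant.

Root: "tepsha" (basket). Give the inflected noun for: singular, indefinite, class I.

Attach definiteness indefinite tsi- → tsitepsha.
Attach number singular f- → ftsitepsha.
Attach noun class class I u- → uftsitepsha.
Apply vowel harmony: uftsitepsha → uftsutepsha.
Nasal assimilation: no change.

uftsutepsha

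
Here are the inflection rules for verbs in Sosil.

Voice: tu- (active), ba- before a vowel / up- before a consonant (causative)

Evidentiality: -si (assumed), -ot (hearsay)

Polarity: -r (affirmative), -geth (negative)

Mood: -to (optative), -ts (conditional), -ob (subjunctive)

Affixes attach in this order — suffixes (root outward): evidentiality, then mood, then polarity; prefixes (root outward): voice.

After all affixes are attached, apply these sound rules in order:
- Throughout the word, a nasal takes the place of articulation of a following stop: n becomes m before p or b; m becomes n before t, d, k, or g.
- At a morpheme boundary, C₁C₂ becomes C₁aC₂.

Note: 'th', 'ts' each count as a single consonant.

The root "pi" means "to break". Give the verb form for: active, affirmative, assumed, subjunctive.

Attach evidentiality assumed -si → pisi.
Attach mood subjunctive -ob → pisiob.
Attach voice active tu- → tupisiob.
Attach polarity affirmative -r → tupisiobr.
Nasal assimilation: no change.
Apply epenthesis: tupisiobr → tupisiobar.

tupisiobar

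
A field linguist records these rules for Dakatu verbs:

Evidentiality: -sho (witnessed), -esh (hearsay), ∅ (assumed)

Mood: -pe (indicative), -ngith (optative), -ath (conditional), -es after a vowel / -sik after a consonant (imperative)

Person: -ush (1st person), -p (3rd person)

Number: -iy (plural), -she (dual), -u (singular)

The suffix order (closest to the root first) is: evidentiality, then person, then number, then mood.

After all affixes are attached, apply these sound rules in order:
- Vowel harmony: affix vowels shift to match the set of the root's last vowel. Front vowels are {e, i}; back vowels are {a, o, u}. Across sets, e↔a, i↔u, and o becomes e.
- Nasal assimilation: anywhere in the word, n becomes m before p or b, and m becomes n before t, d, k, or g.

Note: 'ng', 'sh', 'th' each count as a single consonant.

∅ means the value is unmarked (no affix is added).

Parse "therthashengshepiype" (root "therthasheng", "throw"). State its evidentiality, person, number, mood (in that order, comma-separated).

witnessed, 3rd person, plural, indicative

Segment: therthasheng-sho-p-iy-pe.
evidentiality: -sho → witnessed.
person: -p → 3rd person.
number: -iy → plural.
mood: -pe → indicative.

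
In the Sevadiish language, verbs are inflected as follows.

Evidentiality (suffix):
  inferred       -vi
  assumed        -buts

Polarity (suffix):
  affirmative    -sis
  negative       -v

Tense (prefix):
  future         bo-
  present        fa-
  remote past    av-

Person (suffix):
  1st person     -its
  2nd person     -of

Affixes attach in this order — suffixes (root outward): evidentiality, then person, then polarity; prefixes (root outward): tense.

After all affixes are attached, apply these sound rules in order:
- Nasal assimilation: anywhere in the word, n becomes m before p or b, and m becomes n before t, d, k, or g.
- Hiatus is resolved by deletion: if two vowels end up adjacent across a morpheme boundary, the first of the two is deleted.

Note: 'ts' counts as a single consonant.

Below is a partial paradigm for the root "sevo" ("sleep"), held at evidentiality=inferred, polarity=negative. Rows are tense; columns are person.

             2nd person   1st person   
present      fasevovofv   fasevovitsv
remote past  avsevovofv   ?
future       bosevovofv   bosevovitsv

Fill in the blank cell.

Attach evidentiality inferred -vi → sevovi.
Attach person 1st person -its → sevoviits.
Attach tense remote past av- → avsevoviits.
Attach polarity negative -v → avsevoviitsv.
Nasal assimilation: no change.
Apply vowel deletion: avsevoviitsv → avsevovitsv.

avsevovitsv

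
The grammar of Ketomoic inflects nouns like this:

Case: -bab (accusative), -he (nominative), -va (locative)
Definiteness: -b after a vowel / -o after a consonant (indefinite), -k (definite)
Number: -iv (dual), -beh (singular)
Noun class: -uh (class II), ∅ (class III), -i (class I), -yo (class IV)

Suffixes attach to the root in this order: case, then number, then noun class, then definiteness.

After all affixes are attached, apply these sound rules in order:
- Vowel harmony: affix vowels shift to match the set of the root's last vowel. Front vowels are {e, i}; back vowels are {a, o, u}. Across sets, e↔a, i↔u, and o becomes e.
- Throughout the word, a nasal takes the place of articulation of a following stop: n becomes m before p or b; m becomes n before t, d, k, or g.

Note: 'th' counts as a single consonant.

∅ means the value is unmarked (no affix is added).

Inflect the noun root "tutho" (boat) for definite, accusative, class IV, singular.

Attach case accusative -bab → tuthobab.
Attach number singular -beh → tuthobabbeh.
Attach noun class class IV -yo → tuthobabbehyo.
Attach definiteness definite -k → tuthobabbehyok.
Apply vowel harmony: tuthobabbehyok → tuthobabbahyok.
Nasal assimilation: no change.

tuthobabbahyok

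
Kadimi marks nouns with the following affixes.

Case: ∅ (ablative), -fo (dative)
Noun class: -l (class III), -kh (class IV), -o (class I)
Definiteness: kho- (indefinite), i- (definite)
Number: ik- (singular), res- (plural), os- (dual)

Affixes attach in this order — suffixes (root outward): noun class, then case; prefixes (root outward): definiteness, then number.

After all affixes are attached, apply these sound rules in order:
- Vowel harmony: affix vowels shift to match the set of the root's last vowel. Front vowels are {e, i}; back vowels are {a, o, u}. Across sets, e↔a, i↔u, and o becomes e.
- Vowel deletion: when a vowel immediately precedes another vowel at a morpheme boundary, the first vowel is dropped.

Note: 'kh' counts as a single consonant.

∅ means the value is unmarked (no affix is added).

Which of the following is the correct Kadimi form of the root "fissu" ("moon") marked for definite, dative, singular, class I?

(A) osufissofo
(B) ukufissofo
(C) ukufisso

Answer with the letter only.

B

Attach noun class class I -o → fissuo.
Attach definiteness definite i- → ifissuo.
Attach case dative -fo → ifissuofo.
Attach number singular ik- → ikifissuofo.
Apply vowel harmony: ikifissuofo → ukufissuofo.
Apply vowel deletion: ukufissuofo → ukufissofo.
So the correct form is ukufissofo, option (B).
(C) ukufisso is wrong: it uses ablative instead of dative for case.
(A) osufissofo is wrong: it uses dual instead of singular for number.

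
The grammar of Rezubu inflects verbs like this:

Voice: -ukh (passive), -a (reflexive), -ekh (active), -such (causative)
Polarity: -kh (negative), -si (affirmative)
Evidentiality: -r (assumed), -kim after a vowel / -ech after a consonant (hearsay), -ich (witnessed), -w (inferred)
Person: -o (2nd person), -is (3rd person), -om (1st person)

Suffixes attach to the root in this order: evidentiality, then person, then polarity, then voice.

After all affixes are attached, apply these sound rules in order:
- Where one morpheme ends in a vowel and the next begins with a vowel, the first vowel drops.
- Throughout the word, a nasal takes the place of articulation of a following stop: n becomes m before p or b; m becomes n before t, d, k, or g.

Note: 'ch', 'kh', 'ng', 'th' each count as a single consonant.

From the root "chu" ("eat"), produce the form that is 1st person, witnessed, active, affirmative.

Attach evidentiality witnessed -ich → chuich.
Attach person 1st person -om → chuichom.
Attach polarity affirmative -si → chuichomsi.
Attach voice active -ekh → chuichomsiekh.
Apply vowel deletion: chuichomsiekh → chichomsekh.
Nasal assimilation: no change.

chichomsekh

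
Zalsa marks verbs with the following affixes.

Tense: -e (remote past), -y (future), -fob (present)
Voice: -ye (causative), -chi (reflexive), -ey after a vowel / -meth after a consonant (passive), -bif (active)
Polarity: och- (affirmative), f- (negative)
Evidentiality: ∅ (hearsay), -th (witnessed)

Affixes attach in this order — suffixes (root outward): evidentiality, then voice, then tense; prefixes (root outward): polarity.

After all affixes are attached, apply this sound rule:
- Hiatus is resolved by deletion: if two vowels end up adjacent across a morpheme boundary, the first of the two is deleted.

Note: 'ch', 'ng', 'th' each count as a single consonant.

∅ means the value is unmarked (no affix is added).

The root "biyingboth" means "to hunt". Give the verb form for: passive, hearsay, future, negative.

fbiyingbothmethy

evidentiality = hearsay: zero marking, form stays biyingboth.
Attach voice passive -meth (after consonant 'th') → biyingbothmeth.
Attach tense future -y → biyingbothmethy.
Attach polarity negative f- → fbiyingbothmethy.
Vowel deletion: no change.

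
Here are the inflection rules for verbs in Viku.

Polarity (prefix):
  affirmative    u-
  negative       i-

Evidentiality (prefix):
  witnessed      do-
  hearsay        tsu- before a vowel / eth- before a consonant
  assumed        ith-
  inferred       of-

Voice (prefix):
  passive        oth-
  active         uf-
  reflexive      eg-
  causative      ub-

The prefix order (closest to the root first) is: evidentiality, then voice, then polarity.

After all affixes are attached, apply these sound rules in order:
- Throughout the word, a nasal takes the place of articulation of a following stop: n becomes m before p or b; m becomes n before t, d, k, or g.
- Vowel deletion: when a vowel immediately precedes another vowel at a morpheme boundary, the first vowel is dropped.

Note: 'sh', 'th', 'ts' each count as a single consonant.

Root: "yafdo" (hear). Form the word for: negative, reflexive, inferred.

egofyafdo

Attach evidentiality inferred of- → ofyafdo.
Attach voice reflexive eg- → egofyafdo.
Attach polarity negative i- → iegofyafdo.
Nasal assimilation: no change.
Apply vowel deletion: iegofyafdo → egofyafdo.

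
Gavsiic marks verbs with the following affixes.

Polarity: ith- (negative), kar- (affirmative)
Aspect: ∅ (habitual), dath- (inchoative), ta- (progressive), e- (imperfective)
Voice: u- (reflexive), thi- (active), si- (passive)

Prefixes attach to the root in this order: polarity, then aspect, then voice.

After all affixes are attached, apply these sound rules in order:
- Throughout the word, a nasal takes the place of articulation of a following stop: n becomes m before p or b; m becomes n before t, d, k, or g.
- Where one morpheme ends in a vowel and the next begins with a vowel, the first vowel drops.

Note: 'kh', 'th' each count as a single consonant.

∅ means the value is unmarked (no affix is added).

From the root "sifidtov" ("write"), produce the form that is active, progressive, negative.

Attach polarity negative ith- → ithsifidtov.
Attach aspect progressive ta- → taithsifidtov.
Attach voice active thi- → thitaithsifidtov.
Nasal assimilation: no change.
Apply vowel deletion: thitaithsifidtov → thitithsifidtov.

thitithsifidtov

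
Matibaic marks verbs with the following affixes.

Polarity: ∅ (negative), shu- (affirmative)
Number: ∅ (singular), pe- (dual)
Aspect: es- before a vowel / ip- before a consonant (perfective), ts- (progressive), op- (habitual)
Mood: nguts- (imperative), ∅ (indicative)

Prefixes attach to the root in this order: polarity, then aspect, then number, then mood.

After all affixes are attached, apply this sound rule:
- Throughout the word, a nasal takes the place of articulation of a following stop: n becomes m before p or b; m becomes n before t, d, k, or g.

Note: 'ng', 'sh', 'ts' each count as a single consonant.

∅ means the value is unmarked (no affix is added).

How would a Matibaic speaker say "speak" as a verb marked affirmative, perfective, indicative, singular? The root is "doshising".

Attach polarity affirmative shu- → shudoshising.
Attach aspect perfective ip- (before consonant 'sh') → ipshudoshising.
number = singular: zero marking, form stays ipshudoshising.
mood = indicative: zero marking, form stays ipshudoshising.
Nasal assimilation: no change.

ipshudoshising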